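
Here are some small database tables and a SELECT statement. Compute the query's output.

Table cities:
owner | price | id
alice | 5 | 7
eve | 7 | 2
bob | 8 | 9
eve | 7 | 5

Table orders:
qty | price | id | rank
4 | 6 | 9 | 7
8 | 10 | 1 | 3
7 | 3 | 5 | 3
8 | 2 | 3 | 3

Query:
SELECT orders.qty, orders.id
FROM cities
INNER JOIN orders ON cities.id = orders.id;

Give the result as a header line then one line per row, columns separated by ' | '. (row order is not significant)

== RESULT ==
orders.qty | orders.id
4 | 9
7 | 5

Derivation:
After JOIN orders (2 rows):
cities.owner | cities.price | cities.id | orders.qty | orders.price | orders.id | orders.rank
bob | 8 | 9 | 4 | 6 | 9 | 7
eve | 7 | 5 | 7 | 3 | 5 | 3
After SELECT (2 rows):
orders.qty | orders.id
4 | 9
7 | 5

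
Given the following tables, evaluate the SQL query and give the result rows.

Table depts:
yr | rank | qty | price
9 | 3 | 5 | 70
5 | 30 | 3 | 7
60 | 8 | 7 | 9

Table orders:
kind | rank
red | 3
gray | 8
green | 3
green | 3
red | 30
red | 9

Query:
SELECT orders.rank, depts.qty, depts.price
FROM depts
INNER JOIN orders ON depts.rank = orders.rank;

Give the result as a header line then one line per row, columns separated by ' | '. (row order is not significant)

After JOIN orders (5 rows):
depts.yr | depts.rank | depts.qty | depts.price | orders.kind | orders.rank
9 | 3 | 5 | 70 | red | 3
9 | 3 | 5 | 70 | green | 3
9 | 3 | 5 | 70 | green | 3
5 | 30 | 3 | 7 | red | 30
60 | 8 | 7 | 9 | gray | 8
After SELECT (5 rows):
orders.rank | depts.qty | depts.price
3 | 5 | 70
3 | 5 | 70
3 | 5 | 70
30 | 3 | 7
8 | 7 | 9

== RESULT ==
orders.rank | depts.qty | depts.price
3 | 5 | 70
3 | 5 | 70
3 | 5 | 70
30 | 3 | 7
8 | 7 | 9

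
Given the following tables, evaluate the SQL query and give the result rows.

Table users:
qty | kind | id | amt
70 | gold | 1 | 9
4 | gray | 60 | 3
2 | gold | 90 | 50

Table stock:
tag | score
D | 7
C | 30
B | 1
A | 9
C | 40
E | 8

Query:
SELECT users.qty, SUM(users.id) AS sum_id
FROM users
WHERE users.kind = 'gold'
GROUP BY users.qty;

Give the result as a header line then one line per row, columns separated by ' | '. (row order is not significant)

After WHERE (2 rows):
users.qty | users.kind | users.id | users.amt
70 | gold | 1 | 9
2 | gold | 90 | 50
After GROUP BY (2 rows):
users.qty | sum_id
70 | 1
2 | 90

== RESULT ==
users.qty | sum_id
70 | 1
2 | 90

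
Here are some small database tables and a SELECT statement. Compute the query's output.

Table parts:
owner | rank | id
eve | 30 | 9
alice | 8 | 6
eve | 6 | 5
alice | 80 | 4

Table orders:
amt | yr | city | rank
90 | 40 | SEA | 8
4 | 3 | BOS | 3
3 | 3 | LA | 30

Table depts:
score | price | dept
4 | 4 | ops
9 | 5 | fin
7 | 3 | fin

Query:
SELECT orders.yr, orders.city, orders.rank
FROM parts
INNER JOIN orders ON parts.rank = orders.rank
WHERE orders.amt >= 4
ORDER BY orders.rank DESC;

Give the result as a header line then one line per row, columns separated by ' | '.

After JOIN orders (2 rows):
parts.owner | parts.rank | parts.id | orders.amt | orders.yr | orders.city | orders.rank
eve | 30 | 9 | 3 | 3 | LA | 30
alice | 8 | 6 | 90 | 40 | SEA | 8
After WHERE (1 rows):
parts.owner | parts.rank | parts.id | orders.amt | orders.yr | orders.city | orders.rank
alice | 8 | 6 | 90 | 40 | SEA | 8
After SELECT (1 rows):
orders.yr | orders.city | orders.rank
40 | SEA | 8
After ORDER BY (1 rows):
orders.yr | orders.city | orders.rank
40 | SEA | 8

== RESULT ==
orders.yr | orders.city | orders.rank
40 | SEA | 8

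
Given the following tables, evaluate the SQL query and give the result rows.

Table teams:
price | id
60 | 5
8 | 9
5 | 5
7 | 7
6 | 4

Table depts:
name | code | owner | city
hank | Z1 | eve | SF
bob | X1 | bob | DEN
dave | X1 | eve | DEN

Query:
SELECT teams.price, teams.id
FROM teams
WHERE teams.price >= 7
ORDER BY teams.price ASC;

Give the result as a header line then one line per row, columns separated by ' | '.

== RESULT ==
teams.price | teams.id
7 | 7
8 | 9
60 | 5

Derivation:
After WHERE (3 rows):
teams.price | teams.id
60 | 5
8 | 9
7 | 7
After SELECT (3 rows):
teams.price | teams.id
60 | 5
8 | 9
7 | 7
After ORDER BY (3 rows):
teams.price | teams.id
7 | 7
8 | 9
60 | 5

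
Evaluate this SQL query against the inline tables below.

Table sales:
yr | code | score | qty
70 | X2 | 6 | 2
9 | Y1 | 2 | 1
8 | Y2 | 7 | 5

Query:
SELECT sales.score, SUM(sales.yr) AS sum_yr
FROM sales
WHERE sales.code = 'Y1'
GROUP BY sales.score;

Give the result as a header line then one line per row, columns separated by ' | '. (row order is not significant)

After WHERE (1 rows):
sales.yr | sales.code | sales.score | sales.qty
9 | Y1 | 2 | 1
After GROUP BY (1 rows):
sales.score | sum_yr
2 | 9

== RESULT ==
sales.score | sum_yr
2 | 9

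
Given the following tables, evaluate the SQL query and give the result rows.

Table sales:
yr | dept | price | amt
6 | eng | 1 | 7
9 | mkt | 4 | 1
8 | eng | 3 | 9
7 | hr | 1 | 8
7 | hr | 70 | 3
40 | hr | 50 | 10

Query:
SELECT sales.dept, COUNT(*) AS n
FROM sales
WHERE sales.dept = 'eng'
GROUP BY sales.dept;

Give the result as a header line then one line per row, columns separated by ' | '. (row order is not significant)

After WHERE (2 rows):
sales.yr | sales.dept | sales.price | sales.amt
6 | eng | 1 | 7
8 | eng | 3 | 9
After GROUP BY (1 rows):
sales.dept | n
eng | 2

== RESULT ==
sales.dept | n
eng | 2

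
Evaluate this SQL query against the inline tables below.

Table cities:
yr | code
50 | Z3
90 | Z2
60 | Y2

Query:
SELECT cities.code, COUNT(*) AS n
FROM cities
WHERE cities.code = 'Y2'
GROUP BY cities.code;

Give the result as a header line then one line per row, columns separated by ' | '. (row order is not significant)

== RESULT ==
cities.code | n
Y2 | 1

Derivation:
After WHERE (1 rows):
cities.yr | cities.code
60 | Y2
After GROUP BY (1 rows):
cities.code | n
Y2 | 1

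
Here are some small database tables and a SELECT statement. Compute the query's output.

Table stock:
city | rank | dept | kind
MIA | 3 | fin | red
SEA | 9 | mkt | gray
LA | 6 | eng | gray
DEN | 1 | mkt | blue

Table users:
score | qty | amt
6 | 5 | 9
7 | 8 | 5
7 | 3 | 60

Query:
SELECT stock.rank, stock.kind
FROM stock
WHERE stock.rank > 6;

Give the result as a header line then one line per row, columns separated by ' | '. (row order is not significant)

After WHERE (1 rows):
stock.city | stock.rank | stock.dept | stock.kind
SEA | 9 | mkt | gray
After SELECT (1 rows):
stock.rank | stock.kind
9 | gray

== RESULT ==
stock.rank | stock.kind
9 | gray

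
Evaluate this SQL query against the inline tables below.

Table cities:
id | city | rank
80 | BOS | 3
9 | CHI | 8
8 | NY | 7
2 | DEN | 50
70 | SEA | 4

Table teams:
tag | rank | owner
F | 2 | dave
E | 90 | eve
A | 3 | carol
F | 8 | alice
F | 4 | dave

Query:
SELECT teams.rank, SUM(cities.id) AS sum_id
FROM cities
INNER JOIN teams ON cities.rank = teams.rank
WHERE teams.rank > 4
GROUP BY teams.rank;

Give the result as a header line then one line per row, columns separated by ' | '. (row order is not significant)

After JOIN teams (3 rows):
cities.id | cities.city | cities.rank | teams.tag | teams.rank | teams.owner
80 | BOS | 3 | A | 3 | carol
9 | CHI | 8 | F | 8 | alice
70 | SEA | 4 | F | 4 | dave
After WHERE (1 rows):
cities.id | cities.city | cities.rank | teams.tag | teams.rank | teams.owner
9 | CHI | 8 | F | 8 | alice
After GROUP BY (1 rows):
teams.rank | sum_id
8 | 9

== RESULT ==
teams.rank | sum_id
8 | 9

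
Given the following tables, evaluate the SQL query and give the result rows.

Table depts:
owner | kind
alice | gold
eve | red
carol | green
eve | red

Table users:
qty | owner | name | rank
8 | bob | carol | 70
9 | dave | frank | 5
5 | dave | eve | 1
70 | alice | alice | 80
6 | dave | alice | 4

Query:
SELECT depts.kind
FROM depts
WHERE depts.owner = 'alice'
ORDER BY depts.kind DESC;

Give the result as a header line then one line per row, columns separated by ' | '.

== RESULT ==
depts.kind
gold

Derivation:
After WHERE (1 rows):
depts.owner | depts.kind
alice | gold
After SELECT (1 rows):
depts.kind
gold
After ORDER BY (1 rows):
depts.kind
gold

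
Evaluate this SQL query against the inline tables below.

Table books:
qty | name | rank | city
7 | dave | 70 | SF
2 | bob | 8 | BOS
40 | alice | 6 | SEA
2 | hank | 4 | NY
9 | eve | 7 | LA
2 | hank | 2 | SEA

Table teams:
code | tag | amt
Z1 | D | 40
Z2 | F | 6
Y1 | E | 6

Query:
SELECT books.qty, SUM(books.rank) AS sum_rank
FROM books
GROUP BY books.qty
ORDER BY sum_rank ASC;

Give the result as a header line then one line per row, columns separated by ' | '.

After GROUP BY (4 rows):
books.qty | sum_rank
7 | 70
2 | 14
40 | 6
9 | 7
After ORDER BY (4 rows):
books.qty | sum_rank
40 | 6
9 | 7
2 | 14
7 | 70

== RESULT ==
books.qty | sum_rank
40 | 6
9 | 7
2 | 14
7 | 70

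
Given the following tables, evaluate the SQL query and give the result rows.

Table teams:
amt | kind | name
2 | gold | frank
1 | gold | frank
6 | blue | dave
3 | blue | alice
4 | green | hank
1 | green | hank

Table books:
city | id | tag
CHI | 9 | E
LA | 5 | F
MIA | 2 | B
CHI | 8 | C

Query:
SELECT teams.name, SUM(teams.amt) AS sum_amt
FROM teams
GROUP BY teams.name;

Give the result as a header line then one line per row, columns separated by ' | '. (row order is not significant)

== RESULT ==
teams.name | sum_amt
frank | 3
dave | 6
alice | 3
hank | 5

Derivation:
After GROUP BY (4 rows):
teams.name | sum_amt
frank | 3
dave | 6
alice | 3
hank | 5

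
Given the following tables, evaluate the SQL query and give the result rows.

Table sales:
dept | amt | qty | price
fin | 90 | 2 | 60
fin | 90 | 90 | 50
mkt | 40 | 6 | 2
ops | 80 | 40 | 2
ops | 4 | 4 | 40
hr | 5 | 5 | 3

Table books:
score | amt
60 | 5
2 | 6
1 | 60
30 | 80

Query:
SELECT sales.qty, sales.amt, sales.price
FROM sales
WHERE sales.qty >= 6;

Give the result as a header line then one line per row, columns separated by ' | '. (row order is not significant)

After WHERE (3 rows):
sales.dept | sales.amt | sales.qty | sales.price
fin | 90 | 90 | 50
mkt | 40 | 6 | 2
ops | 80 | 40 | 2
After SELECT (3 rows):
sales.qty | sales.amt | sales.price
90 | 90 | 50
6 | 40 | 2
40 | 80 | 2

== RESULT ==
sales.qty | sales.amt | sales.price
90 | 90 | 50
6 | 40 | 2
40 | 80 | 2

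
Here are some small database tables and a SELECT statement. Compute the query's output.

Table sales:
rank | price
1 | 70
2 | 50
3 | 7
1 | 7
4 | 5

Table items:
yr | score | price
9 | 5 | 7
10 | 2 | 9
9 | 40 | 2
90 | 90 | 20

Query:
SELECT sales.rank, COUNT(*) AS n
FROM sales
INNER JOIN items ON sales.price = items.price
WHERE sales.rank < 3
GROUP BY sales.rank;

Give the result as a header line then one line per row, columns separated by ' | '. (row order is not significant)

== RESULT ==
sales.rank | n
1 | 1

Derivation:
After JOIN items (2 rows):
sales.rank | sales.price | items.yr | items.score | items.price
3 | 7 | 9 | 5 | 7
1 | 7 | 9 | 5 | 7
After WHERE (1 rows):
sales.rank | sales.price | items.yr | items.score | items.price
1 | 7 | 9 | 5 | 7
After GROUP BY (1 rows):
sales.rank | n
1 | 1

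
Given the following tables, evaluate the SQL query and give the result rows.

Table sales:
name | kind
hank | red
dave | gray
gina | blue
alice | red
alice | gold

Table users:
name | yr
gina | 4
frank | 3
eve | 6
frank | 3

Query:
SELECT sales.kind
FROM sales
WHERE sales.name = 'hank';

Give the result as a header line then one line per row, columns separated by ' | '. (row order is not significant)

After WHERE (1 rows):
sales.name | sales.kind
hank | red
After SELECT (1 rows):
sales.kind
red

== RESULT ==
sales.kind
red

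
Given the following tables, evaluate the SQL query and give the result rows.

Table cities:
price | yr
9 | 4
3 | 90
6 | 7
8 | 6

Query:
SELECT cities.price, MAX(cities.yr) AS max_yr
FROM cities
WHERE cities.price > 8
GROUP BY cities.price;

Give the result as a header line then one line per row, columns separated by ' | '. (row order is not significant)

== RESULT ==
cities.price | max_yr
9 | 4

Derivation:
After WHERE (1 rows):
cities.price | cities.yr
9 | 4
After GROUP BY (1 rows):
cities.price | max_yr
9 | 4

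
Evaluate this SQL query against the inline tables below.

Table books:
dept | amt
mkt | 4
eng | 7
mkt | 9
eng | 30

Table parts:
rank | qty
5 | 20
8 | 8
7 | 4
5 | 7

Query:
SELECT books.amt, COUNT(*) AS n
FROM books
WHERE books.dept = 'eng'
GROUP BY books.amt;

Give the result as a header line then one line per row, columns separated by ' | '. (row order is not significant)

After WHERE (2 rows):
books.dept | books.amt
eng | 7
eng | 30
After GROUP BY (2 rows):
books.amt | n
7 | 1
30 | 1

== RESULT ==
books.amt | n
7 | 1
30 | 1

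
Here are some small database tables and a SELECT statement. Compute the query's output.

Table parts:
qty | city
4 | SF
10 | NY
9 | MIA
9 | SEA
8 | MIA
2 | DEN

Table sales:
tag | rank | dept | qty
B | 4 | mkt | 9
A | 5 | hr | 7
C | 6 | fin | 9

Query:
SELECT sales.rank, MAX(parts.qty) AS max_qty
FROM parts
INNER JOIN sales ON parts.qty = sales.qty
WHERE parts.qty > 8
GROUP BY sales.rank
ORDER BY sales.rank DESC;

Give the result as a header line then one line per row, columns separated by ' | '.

== RESULT ==
sales.rank | max_qty
6 | 9
4 | 9

Derivation:
After JOIN sales (4 rows):
parts.qty | parts.city | sales.tag | sales.rank | sales.dept | sales.qty
9 | MIA | B | 4 | mkt | 9
9 | MIA | C | 6 | fin | 9
9 | SEA | B | 4 | mkt | 9
9 | SEA | C | 6 | fin | 9
After WHERE (4 rows):
parts.qty | parts.city | sales.tag | sales.rank | sales.dept | sales.qty
9 | MIA | B | 4 | mkt | 9
9 | MIA | C | 6 | fin | 9
9 | SEA | B | 4 | mkt | 9
9 | SEA | C | 6 | fin | 9
After GROUP BY (2 rows):
sales.rank | max_qty
4 | 9
6 | 9
After ORDER BY (2 rows):
sales.rank | max_qty
6 | 9
4 | 9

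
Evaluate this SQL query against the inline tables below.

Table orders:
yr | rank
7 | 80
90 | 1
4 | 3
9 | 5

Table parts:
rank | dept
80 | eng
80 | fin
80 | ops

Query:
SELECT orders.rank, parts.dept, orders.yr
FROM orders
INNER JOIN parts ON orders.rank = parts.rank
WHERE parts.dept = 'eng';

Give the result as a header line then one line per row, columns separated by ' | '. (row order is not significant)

After JOIN parts (3 rows):
orders.yr | orders.rank | parts.rank | parts.dept
7 | 80 | 80 | eng
7 | 80 | 80 | fin
7 | 80 | 80 | ops
After WHERE (1 rows):
orders.yr | orders.rank | parts.rank | parts.dept
7 | 80 | 80 | eng
After SELECT (1 rows):
orders.rank | parts.dept | orders.yr
80 | eng | 7

== RESULT ==
orders.rank | parts.dept | orders.yr
80 | eng | 7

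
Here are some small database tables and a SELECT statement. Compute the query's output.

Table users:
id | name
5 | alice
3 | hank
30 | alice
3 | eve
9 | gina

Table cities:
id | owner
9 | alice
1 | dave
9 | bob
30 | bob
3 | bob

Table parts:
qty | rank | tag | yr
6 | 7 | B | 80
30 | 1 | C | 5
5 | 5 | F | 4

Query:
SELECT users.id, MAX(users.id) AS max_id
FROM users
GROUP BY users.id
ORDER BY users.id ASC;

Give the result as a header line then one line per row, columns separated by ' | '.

== RESULT ==
users.id | max_id
3 | 3
5 | 5
9 | 9
30 | 30

Derivation:
After GROUP BY (4 rows):
users.id | max_id
5 | 5
3 | 3
30 | 30
9 | 9
After ORDER BY (4 rows):
users.id | max_id
3 | 3
5 | 5
9 | 9
30 | 30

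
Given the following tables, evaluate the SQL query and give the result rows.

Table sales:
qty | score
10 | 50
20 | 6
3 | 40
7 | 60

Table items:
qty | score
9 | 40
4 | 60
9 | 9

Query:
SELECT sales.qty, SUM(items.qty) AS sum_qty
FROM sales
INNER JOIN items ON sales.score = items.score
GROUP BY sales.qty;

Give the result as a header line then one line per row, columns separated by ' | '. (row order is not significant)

After JOIN items (2 rows):
sales.qty | sales.score | items.qty | items.score
3 | 40 | 9 | 40
7 | 60 | 4 | 60
After GROUP BY (2 rows):
sales.qty | sum_qty
3 | 9
7 | 4

== RESULT ==
sales.qty | sum_qty
3 | 9
7 | 4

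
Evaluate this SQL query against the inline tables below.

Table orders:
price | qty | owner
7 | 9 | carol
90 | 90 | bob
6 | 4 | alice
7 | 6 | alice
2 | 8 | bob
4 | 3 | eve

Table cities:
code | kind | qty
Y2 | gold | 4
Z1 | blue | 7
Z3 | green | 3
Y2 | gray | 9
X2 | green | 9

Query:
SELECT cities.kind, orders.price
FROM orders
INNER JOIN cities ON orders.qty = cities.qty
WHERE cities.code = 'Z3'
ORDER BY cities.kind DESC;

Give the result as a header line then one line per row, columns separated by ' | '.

After JOIN cities (4 rows):
orders.price | orders.qty | orders.owner | cities.code | cities.kind | cities.qty
7 | 9 | carol | Y2 | gray | 9
7 | 9 | carol | X2 | green | 9
6 | 4 | alice | Y2 | gold | 4
4 | 3 | eve | Z3 | green | 3
After WHERE (1 rows):
orders.price | orders.qty | orders.owner | cities.code | cities.kind | cities.qty
4 | 3 | eve | Z3 | green | 3
After SELECT (1 rows):
cities.kind | orders.price
green | 4
After ORDER BY (1 rows):
cities.kind | orders.price
green | 4

== RESULT ==
cities.kind | orders.price
green | 4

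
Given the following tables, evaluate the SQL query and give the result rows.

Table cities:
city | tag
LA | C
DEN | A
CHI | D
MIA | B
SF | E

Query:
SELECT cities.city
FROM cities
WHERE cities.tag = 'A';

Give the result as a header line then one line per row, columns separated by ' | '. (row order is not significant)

After WHERE (1 rows):
cities.city | cities.tag
DEN | A
After SELECT (1 rows):
cities.city
DEN

== RESULT ==
cities.city
DEN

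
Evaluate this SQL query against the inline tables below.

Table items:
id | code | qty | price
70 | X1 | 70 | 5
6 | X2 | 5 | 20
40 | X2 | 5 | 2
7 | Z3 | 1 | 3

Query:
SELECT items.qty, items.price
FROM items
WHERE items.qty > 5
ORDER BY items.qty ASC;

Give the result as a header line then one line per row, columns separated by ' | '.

== RESULT ==
items.qty | items.price
70 | 5

Derivation:
After WHERE (1 rows):
items.id | items.code | items.qty | items.price
70 | X1 | 70 | 5
After SELECT (1 rows):
items.qty | items.price
70 | 5
After ORDER BY (1 rows):
items.qty | items.price
70 | 5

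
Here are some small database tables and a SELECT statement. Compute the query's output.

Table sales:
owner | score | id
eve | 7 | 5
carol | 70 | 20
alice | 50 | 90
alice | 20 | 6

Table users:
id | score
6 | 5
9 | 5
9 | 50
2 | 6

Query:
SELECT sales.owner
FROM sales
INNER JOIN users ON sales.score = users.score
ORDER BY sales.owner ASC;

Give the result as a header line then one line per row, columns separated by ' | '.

After JOIN users (1 rows):
sales.owner | sales.score | sales.id | users.id | users.score
alice | 50 | 90 | 9 | 50
After SELECT (1 rows):
sales.owner
alice
After ORDER BY (1 rows):
sales.owner
alice

== RESULT ==
sales.owner
alice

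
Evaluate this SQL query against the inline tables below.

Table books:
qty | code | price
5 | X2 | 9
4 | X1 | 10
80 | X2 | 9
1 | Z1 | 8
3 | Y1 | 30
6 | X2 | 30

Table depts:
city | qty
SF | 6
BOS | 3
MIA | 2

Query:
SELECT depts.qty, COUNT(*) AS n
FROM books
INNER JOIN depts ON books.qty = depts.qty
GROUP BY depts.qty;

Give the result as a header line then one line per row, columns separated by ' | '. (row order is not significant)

== RESULT ==
depts.qty | n
3 | 1
6 | 1

Derivation:
After JOIN depts (2 rows):
books.qty | books.code | books.price | depts.city | depts.qty
3 | Y1 | 30 | BOS | 3
6 | X2 | 30 | SF | 6
After GROUP BY (2 rows):
depts.qty | n
3 | 1
6 | 1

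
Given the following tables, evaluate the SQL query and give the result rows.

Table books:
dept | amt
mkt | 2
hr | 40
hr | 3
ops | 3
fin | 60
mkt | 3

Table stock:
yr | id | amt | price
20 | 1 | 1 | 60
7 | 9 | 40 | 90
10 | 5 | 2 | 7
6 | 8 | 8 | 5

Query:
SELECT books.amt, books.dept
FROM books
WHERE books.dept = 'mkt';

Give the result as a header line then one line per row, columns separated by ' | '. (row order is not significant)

== RESULT ==
books.amt | books.dept
2 | mkt
3 | mkt

Derivation:
After WHERE (2 rows):
books.dept | books.amt
mkt | 2
mkt | 3
After SELECT (2 rows):
books.amt | books.dept
2 | mkt
3 | mkt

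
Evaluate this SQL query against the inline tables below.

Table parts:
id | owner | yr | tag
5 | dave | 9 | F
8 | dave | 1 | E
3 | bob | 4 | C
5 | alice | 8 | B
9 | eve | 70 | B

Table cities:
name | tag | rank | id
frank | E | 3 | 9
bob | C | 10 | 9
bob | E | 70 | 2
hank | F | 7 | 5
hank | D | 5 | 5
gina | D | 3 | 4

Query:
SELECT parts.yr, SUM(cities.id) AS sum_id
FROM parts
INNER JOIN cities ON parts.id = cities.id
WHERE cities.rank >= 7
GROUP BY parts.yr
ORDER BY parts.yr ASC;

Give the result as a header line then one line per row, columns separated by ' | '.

After JOIN cities (6 rows):
parts.id | parts.owner | parts.yr | parts.tag | cities.name | cities.tag | cities.rank | cities.id
5 | dave | 9 | F | hank | F | 7 | 5
5 | dave | 9 | F | hank | D | 5 | 5
5 | alice | 8 | B | hank | F | 7 | 5
5 | alice | 8 | B | hank | D | 5 | 5
9 | eve | 70 | B | frank | E | 3 | 9
9 | eve | 70 | B | bob | C | 10 | 9
After WHERE (3 rows):
parts.id | parts.owner | parts.yr | parts.tag | cities.name | cities.tag | cities.rank | cities.id
5 | dave | 9 | F | hank | F | 7 | 5
5 | alice | 8 | B | hank | F | 7 | 5
9 | eve | 70 | B | bob | C | 10 | 9
After GROUP BY (3 rows):
parts.yr | sum_id
9 | 5
8 | 5
70 | 9
After ORDER BY (3 rows):
parts.yr | sum_id
8 | 5
9 | 5
70 | 9

== RESULT ==
parts.yr | sum_id
8 | 5
9 | 5
70 | 9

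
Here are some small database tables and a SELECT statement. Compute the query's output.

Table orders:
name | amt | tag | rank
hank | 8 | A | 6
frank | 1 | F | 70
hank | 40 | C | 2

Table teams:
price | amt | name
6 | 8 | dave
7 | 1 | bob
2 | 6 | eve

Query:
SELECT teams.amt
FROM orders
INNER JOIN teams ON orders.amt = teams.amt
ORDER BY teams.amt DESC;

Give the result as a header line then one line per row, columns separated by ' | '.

== RESULT ==
teams.amt
8
1

Derivation:
After JOIN teams (2 rows):
orders.name | orders.amt | orders.tag | orders.rank | teams.price | teams.amt | teams.name
hank | 8 | A | 6 | 6 | 8 | dave
frank | 1 | F | 70 | 7 | 1 | bob
After SELECT (2 rows):
teams.amt
8
1
After ORDER BY (2 rows):
teams.amt
8
1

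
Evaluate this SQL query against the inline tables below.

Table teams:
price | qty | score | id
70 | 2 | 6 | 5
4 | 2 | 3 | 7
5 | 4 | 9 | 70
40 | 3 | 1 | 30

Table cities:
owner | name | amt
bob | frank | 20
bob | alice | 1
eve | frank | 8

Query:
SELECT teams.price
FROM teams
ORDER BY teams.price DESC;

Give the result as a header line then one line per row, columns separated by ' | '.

== RESULT ==
teams.price
70
40
5
4

Derivation:
After SELECT (4 rows):
teams.price
70
4
5
40
After ORDER BY (4 rows):
teams.price
70
40
5
4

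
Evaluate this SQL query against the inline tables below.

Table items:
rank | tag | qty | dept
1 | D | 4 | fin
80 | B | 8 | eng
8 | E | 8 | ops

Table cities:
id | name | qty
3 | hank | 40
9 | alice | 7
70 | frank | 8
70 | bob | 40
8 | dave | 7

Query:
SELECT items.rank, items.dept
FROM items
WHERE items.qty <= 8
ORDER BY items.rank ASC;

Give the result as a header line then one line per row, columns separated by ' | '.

After WHERE (3 rows):
items.rank | items.tag | items.qty | items.dept
1 | D | 4 | fin
80 | B | 8 | eng
8 | E | 8 | ops
After SELECT (3 rows):
items.rank | items.dept
1 | fin
80 | eng
8 | ops
After ORDER BY (3 rows):
items.rank | items.dept
1 | fin
8 | ops
80 | eng

== RESULT ==
items.rank | items.dept
1 | fin
8 | ops
80 | eng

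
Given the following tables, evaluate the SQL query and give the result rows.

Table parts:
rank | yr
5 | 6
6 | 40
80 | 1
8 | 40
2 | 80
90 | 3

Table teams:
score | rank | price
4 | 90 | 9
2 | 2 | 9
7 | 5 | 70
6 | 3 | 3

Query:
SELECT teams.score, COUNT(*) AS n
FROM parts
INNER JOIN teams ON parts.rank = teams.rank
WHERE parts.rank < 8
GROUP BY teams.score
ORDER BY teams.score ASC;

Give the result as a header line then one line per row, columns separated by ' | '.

After JOIN teams (3 rows):
parts.rank | parts.yr | teams.score | teams.rank | teams.price
5 | 6 | 7 | 5 | 70
2 | 80 | 2 | 2 | 9
90 | 3 | 4 | 90 | 9
After WHERE (2 rows):
parts.rank | parts.yr | teams.score | teams.rank | teams.price
5 | 6 | 7 | 5 | 70
2 | 80 | 2 | 2 | 9
After GROUP BY (2 rows):
teams.score | n
7 | 1
2 | 1
After ORDER BY (2 rows):
teams.score | n
2 | 1
7 | 1

== RESULT ==
teams.score | n
2 | 1
7 | 1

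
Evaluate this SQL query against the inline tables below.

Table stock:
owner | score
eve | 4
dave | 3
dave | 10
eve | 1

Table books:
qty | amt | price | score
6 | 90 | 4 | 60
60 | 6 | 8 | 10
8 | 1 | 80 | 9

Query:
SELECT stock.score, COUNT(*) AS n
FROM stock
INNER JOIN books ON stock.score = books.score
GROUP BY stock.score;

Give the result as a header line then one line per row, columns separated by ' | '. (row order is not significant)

After JOIN books (1 rows):
stock.owner | stock.score | books.qty | books.amt | books.price | books.score
dave | 10 | 60 | 6 | 8 | 10
After GROUP BY (1 rows):
stock.score | n
10 | 1

== RESULT ==
stock.score | n
10 | 1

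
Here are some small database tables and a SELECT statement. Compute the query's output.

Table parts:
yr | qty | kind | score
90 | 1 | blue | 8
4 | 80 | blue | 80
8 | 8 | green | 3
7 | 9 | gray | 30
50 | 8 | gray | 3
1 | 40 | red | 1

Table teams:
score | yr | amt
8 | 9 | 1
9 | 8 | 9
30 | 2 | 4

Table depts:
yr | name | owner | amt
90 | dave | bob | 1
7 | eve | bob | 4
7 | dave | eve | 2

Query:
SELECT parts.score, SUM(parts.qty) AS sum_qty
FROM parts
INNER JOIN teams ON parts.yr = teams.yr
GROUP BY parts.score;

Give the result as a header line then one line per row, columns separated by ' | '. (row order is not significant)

After JOIN teams (1 rows):
parts.yr | parts.qty | parts.kind | parts.score | teams.score | teams.yr | teams.amt
8 | 8 | green | 3 | 9 | 8 | 9
After GROUP BY (1 rows):
parts.score | sum_qty
3 | 8

== RESULT ==
parts.score | sum_qty
3 | 8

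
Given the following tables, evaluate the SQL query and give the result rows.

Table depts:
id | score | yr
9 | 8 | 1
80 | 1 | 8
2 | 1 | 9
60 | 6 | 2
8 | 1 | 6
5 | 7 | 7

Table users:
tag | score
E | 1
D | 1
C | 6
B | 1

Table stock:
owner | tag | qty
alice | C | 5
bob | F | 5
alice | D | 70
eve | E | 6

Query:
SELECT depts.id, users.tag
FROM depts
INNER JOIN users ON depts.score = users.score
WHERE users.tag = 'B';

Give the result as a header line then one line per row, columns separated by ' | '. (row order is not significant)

== RESULT ==
depts.id | users.tag
80 | B
2 | B
8 | B

Derivation:
After JOIN users (10 rows):
depts.id | depts.score | depts.yr | users.tag | users.score
80 | 1 | 8 | E | 1
80 | 1 | 8 | D | 1
80 | 1 | 8 | B | 1
2 | 1 | 9 | E | 1
2 | 1 | 9 | D | 1
2 | 1 | 9 | B | 1
60 | 6 | 2 | C | 6
8 | 1 | 6 | E | 1
8 | 1 | 6 | D | 1
8 | 1 | 6 | B | 1
After WHERE (3 rows):
depts.id | depts.score | depts.yr | users.tag | users.score
80 | 1 | 8 | B | 1
2 | 1 | 9 | B | 1
8 | 1 | 6 | B | 1
After SELECT (3 rows):
depts.id | users.tag
80 | B
2 | B
8 | B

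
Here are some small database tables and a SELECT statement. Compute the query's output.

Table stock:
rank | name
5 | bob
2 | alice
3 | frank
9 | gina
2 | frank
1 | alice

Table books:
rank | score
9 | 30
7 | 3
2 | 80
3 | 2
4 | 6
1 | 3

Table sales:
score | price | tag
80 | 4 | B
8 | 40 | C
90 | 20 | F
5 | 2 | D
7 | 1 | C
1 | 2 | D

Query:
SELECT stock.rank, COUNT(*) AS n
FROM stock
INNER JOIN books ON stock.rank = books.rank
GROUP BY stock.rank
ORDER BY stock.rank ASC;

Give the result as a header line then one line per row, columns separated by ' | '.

After JOIN books (5 rows):
stock.rank | stock.name | books.rank | books.score
2 | alice | 2 | 80
3 | frank | 3 | 2
9 | gina | 9 | 30
2 | frank | 2 | 80
1 | alice | 1 | 3
After GROUP BY (4 rows):
stock.rank | n
2 | 2
3 | 1
9 | 1
1 | 1
After ORDER BY (4 rows):
stock.rank | n
1 | 1
2 | 2
3 | 1
9 | 1

== RESULT ==
stock.rank | n
1 | 1
2 | 2
3 | 1
9 | 1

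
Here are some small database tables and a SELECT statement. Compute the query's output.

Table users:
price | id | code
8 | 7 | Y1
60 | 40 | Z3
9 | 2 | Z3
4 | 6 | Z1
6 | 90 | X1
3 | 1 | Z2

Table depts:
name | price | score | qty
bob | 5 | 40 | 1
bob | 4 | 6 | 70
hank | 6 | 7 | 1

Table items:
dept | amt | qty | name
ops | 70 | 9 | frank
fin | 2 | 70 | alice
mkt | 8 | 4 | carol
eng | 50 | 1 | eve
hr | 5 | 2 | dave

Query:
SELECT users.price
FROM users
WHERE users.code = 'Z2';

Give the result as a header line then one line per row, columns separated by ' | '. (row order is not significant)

== RESULT ==
users.price
3

Derivation:
After WHERE (1 rows):
users.price | users.id | users.code
3 | 1 | Z2
After SELECT (1 rows):
users.price
3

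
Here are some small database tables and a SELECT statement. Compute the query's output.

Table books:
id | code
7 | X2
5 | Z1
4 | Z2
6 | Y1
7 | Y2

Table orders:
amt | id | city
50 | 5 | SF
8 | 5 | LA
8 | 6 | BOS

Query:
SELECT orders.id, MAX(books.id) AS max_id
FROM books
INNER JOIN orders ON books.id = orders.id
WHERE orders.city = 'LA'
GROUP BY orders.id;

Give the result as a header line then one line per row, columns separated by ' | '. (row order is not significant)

After JOIN orders (3 rows):
books.id | books.code | orders.amt | orders.id | orders.city
5 | Z1 | 50 | 5 | SF
5 | Z1 | 8 | 5 | LA
6 | Y1 | 8 | 6 | BOS
After WHERE (1 rows):
books.id | books.code | orders.amt | orders.id | orders.city
5 | Z1 | 8 | 5 | LA
After GROUP BY (1 rows):
orders.id | max_id
5 | 5

== RESULT ==
orders.id | max_id
5 | 5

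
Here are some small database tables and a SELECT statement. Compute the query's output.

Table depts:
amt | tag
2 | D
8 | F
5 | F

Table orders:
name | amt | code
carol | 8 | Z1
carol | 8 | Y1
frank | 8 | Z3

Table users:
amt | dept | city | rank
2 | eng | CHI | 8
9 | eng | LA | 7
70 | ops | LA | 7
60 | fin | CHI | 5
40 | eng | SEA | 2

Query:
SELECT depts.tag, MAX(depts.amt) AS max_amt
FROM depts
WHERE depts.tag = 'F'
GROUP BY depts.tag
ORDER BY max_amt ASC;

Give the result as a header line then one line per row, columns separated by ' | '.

After WHERE (2 rows):
depts.amt | depts.tag
8 | F
5 | F
After GROUP BY (1 rows):
depts.tag | max_amt
F | 8
After ORDER BY (1 rows):
depts.tag | max_amt
F | 8

== RESULT ==
depts.tag | max_amt
F | 8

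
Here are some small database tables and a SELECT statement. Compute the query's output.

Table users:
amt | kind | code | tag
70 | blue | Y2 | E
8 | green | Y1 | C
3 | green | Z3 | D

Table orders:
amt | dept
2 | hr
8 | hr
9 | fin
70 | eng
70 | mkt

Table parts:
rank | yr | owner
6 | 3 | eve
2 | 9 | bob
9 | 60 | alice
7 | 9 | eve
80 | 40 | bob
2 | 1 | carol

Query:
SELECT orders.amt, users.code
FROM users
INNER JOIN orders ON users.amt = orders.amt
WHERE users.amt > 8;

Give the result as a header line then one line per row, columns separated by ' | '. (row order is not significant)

== RESULT ==
orders.amt | users.code
70 | Y2
70 | Y2

Derivation:
After JOIN orders (3 rows):
users.amt | users.kind | users.code | users.tag | orders.amt | orders.dept
70 | blue | Y2 | E | 70 | eng
70 | blue | Y2 | E | 70 | mkt
8 | green | Y1 | C | 8 | hr
After WHERE (2 rows):
users.amt | users.kind | users.code | users.tag | orders.amt | orders.dept
70 | blue | Y2 | E | 70 | eng
70 | blue | Y2 | E | 70 | mkt
After SELECT (2 rows):
orders.amt | users.code
70 | Y2
70 | Y2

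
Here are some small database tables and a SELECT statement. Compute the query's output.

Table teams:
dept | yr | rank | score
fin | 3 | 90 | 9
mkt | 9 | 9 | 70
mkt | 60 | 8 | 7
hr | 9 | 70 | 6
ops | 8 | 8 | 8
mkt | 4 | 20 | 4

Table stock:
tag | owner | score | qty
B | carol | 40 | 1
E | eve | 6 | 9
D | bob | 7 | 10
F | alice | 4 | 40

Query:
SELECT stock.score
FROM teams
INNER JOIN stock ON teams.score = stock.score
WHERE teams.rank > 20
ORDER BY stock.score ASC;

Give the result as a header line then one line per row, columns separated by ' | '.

== RESULT ==
stock.score
6

Derivation:
After JOIN stock (3 rows):
teams.dept | teams.yr | teams.rank | teams.score | stock.tag | stock.owner | stock.score | stock.qty
mkt | 60 | 8 | 7 | D | bob | 7 | 10
hr | 9 | 70 | 6 | E | eve | 6 | 9
mkt | 4 | 20 | 4 | F | alice | 4 | 40
After WHERE (1 rows):
teams.dept | teams.yr | teams.rank | teams.score | stock.tag | stock.owner | stock.score | stock.qty
hr | 9 | 70 | 6 | E | eve | 6 | 9
After SELECT (1 rows):
stock.score
6
After ORDER BY (1 rows):
stock.score
6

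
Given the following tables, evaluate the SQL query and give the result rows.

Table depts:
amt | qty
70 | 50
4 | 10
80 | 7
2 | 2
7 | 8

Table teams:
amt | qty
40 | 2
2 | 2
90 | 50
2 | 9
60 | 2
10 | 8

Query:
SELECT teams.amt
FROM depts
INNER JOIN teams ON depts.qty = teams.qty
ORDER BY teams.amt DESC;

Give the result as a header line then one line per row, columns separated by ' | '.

== RESULT ==
teams.amt
90
60
40
10
2

Derivation:
After JOIN teams (5 rows):
depts.amt | depts.qty | teams.amt | teams.qty
70 | 50 | 90 | 50
2 | 2 | 40 | 2
2 | 2 | 2 | 2
2 | 2 | 60 | 2
7 | 8 | 10 | 8
After SELECT (5 rows):
teams.amt
90
40
2
60
10
After ORDER BY (5 rows):
teams.amt
90
60
40
10
2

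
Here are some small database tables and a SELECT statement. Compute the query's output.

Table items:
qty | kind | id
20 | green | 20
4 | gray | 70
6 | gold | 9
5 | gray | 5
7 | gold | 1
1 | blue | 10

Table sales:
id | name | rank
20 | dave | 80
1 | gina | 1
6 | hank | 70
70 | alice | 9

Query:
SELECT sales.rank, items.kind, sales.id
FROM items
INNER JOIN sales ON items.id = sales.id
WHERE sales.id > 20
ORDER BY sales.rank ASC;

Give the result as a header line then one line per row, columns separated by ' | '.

After JOIN sales (3 rows):
items.qty | items.kind | items.id | sales.id | sales.name | sales.rank
20 | green | 20 | 20 | dave | 80
4 | gray | 70 | 70 | alice | 9
7 | gold | 1 | 1 | gina | 1
After WHERE (1 rows):
items.qty | items.kind | items.id | sales.id | sales.name | sales.rank
4 | gray | 70 | 70 | alice | 9
After SELECT (1 rows):
sales.rank | items.kind | sales.id
9 | gray | 70
After ORDER BY (1 rows):
sales.rank | items.kind | sales.id
9 | gray | 70

== RESULT ==
sales.rank | items.kind | sales.id
9 | gray | 70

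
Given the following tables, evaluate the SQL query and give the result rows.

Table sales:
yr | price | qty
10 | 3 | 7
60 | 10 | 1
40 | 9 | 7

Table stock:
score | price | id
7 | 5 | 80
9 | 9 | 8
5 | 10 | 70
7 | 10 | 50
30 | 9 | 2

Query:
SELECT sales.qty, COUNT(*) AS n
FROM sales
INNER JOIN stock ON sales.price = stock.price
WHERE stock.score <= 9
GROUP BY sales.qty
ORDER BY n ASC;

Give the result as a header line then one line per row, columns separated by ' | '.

== RESULT ==
sales.qty | n
7 | 1
1 | 2

Derivation:
After JOIN stock (4 rows):
sales.yr | sales.price | sales.qty | stock.score | stock.price | stock.id
60 | 10 | 1 | 5 | 10 | 70
60 | 10 | 1 | 7 | 10 | 50
40 | 9 | 7 | 9 | 9 | 8
40 | 9 | 7 | 30 | 9 | 2
After WHERE (3 rows):
sales.yr | sales.price | sales.qty | stock.score | stock.price | stock.id
60 | 10 | 1 | 5 | 10 | 70
60 | 10 | 1 | 7 | 10 | 50
40 | 9 | 7 | 9 | 9 | 8
After GROUP BY (2 rows):
sales.qty | n
1 | 2
7 | 1
After ORDER BY (2 rows):
sales.qty | n
7 | 1
1 | 2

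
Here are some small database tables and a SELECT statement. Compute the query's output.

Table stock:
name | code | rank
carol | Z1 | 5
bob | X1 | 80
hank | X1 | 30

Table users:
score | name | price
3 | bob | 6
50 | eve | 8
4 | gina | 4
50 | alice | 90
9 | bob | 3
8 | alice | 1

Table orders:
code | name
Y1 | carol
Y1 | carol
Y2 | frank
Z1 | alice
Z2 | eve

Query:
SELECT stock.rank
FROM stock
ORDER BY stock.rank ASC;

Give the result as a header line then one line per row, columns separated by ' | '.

== RESULT ==
stock.rank
5
30
80

Derivation:
After SELECT (3 rows):
stock.rank
5
80
30
After ORDER BY (3 rows):
stock.rank
5
30
80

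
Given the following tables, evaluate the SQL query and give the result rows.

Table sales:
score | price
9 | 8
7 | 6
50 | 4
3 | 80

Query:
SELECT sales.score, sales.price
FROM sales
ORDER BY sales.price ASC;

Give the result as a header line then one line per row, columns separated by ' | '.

After SELECT (4 rows):
sales.score | sales.price
9 | 8
7 | 6
50 | 4
3 | 80
After ORDER BY (4 rows):
sales.score | sales.price
50 | 4
7 | 6
9 | 8
3 | 80

== RESULT ==
sales.score | sales.price
50 | 4
7 | 6
9 | 8
3 | 80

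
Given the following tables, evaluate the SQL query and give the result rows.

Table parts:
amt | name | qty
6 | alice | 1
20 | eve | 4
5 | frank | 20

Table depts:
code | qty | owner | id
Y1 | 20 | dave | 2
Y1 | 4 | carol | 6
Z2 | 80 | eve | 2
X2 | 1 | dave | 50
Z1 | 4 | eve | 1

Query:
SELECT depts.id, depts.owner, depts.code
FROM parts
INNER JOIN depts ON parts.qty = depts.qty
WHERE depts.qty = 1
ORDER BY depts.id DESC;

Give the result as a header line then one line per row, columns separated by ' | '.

== RESULT ==
depts.id | depts.owner | depts.code
50 | dave | X2

Derivation:
After JOIN depts (4 rows):
parts.amt | parts.name | parts.qty | depts.code | depts.qty | depts.owner | depts.id
6 | alice | 1 | X2 | 1 | dave | 50
20 | eve | 4 | Y1 | 4 | carol | 6
20 | eve | 4 | Z1 | 4 | eve | 1
5 | frank | 20 | Y1 | 20 | dave | 2
After WHERE (1 rows):
parts.amt | parts.name | parts.qty | depts.code | depts.qty | depts.owner | depts.id
6 | alice | 1 | X2 | 1 | dave | 50
After SELECT (1 rows):
depts.id | depts.owner | depts.code
50 | dave | X2
After ORDER BY (1 rows):
depts.id | depts.owner | depts.code
50 | dave | X2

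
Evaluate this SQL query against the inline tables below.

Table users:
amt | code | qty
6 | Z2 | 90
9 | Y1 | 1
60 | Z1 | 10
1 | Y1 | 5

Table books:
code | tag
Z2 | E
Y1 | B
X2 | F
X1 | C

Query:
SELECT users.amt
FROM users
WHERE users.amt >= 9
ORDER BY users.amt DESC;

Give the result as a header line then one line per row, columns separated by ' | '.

After WHERE (2 rows):
users.amt | users.code | users.qty
9 | Y1 | 1
60 | Z1 | 10
After SELECT (2 rows):
users.amt
9
60
After ORDER BY (2 rows):
users.amt
60
9

== RESULT ==
users.amt
60
9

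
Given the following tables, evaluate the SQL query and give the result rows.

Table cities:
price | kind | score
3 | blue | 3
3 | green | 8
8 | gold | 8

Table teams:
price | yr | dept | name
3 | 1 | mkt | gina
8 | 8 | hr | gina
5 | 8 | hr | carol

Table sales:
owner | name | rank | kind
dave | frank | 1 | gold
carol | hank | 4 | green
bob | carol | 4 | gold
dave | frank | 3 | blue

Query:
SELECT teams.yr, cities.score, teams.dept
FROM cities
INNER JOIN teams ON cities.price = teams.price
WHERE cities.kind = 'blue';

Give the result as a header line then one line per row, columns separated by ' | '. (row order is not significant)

== RESULT ==
teams.yr | cities.score | teams.dept
1 | 3 | mkt

Derivation:
After JOIN teams (3 rows):
cities.price | cities.kind | cities.score | teams.price | teams.yr | teams.dept | teams.name
3 | blue | 3 | 3 | 1 | mkt | gina
3 | green | 8 | 3 | 1 | mkt | gina
8 | gold | 8 | 8 | 8 | hr | gina
After WHERE (1 rows):
cities.price | cities.kind | cities.score | teams.price | teams.yr | teams.dept | teams.name
3 | blue | 3 | 3 | 1 | mkt | gina
After SELECT (1 rows):
teams.yr | cities.score | teams.dept
1 | 3 | mkt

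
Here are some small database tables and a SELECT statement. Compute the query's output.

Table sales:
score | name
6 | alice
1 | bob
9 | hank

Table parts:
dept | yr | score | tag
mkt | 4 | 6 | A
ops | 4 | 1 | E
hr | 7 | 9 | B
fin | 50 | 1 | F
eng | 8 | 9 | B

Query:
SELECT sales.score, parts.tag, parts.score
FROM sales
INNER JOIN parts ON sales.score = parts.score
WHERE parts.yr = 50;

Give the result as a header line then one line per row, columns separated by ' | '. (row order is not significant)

== RESULT ==
sales.score | parts.tag | parts.score
1 | F | 1

Derivation:
After JOIN parts (5 rows):
sales.score | sales.name | parts.dept | parts.yr | parts.score | parts.tag
6 | alice | mkt | 4 | 6 | A
1 | bob | ops | 4 | 1 | E
1 | bob | fin | 50 | 1 | F
9 | hank | hr | 7 | 9 | B
9 | hank | eng | 8 | 9 | B
After WHERE (1 rows):
sales.score | sales.name | parts.dept | parts.yr | parts.score | parts.tag
1 | bob | fin | 50 | 1 | F
After SELECT (1 rows):
sales.score | parts.tag | parts.score
1 | F | 1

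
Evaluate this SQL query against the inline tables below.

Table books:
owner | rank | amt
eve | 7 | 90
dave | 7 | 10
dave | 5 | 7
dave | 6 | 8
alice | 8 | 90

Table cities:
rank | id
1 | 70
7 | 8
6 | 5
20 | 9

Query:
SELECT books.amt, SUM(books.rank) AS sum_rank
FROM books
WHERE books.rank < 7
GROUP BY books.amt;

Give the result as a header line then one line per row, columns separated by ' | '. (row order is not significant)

== RESULT ==
books.amt | sum_rank
7 | 5
8 | 6

Derivation:
After WHERE (2 rows):
books.owner | books.rank | books.amt
dave | 5 | 7
dave | 6 | 8
After GROUP BY (2 rows):
books.amt | sum_rank
7 | 5
8 | 6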